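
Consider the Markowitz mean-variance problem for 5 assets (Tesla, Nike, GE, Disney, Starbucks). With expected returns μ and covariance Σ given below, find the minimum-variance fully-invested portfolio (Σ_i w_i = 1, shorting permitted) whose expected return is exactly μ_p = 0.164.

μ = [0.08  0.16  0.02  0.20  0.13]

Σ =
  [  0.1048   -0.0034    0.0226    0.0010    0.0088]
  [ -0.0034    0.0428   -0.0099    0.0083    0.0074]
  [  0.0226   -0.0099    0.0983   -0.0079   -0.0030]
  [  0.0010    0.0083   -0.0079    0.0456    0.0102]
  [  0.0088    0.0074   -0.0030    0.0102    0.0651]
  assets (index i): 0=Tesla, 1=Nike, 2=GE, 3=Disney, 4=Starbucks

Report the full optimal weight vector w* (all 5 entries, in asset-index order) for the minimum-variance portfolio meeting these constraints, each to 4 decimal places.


0.0559  0.3420  0.0465  0.4522  0.1035

x=Σ⁻¹μ = [0.5892  3.0519  0.7048  3.7112  1.0214]
y=Σ⁻¹𝟙 = [6.5375  21.6407  12.5819  17.8345  9.8028]
a=μᵀx=1.424546  b=𝟙ᵀx=9.078408  c=𝟙ᵀy=68.397320  D=ac−b²=15.017622
λ₁=(c·0.164−b)/D = (68.397320·0.164−9.078408)/15.017622 = 0.142416
λ₂=(a−b·0.164)/D = (1.424546−9.078408·0.164)/15.017622 = -0.004283
w* = 0.142416·x + -0.004283·y:
  w_0 = 0.142416·0.5892 + -0.004283·6.5375 = 0.0559  (Tesla)
  w_1 = 0.142416·3.0519 + -0.004283·21.6407 = 0.3420  (Nike)
  w_2 = 0.142416·0.7048 + -0.004283·12.5819 = 0.0465  (GE)
  w_3 = 0.142416·3.7112 + -0.004283·17.8345 = 0.4522  (Disney)
  w_4 = 0.142416·1.0214 + -0.004283·9.8028 = 0.1035  (Starbucks)
Σw_i=1.0000  μᵀw=0.1640
σ²=wᵀΣw=λ₁·μ_p+λ₂ = 0.142416·0.164 + -0.004283 = 0.019074 ≈ 0.0191


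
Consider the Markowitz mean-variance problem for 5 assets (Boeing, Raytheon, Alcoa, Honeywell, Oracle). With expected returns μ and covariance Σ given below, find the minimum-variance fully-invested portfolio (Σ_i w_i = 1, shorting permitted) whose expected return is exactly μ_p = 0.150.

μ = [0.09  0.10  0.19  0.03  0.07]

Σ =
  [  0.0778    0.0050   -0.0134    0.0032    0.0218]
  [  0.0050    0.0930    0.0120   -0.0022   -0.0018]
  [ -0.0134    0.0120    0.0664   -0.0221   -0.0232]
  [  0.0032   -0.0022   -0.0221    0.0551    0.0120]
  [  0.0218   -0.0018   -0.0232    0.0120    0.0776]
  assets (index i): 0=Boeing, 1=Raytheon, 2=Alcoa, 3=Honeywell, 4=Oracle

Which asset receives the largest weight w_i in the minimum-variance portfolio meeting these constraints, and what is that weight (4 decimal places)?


p=Σ⁻¹μ = [1.3448  0.5373  4.1701  1.8338  1.4999]
q=Σ⁻¹𝟙 = [12.4534  7.0942  30.2253  26.6820  14.4630]
a=μᵀp=1.127094  b=𝟙ᵀp=9.385899  c=𝟙ᵀq=90.917889  D=ac−b²=14.377893
λ₁=(c·0.150−b)/D = (90.917889·0.150−9.385899)/14.377893 = 0.295717
λ₂=(a−b·0.150)/D = (1.127094−9.385899·0.150)/14.377893 = -0.019529
w* = 0.295717·p + -0.019529·q:
  w_0 = 0.295717·1.3448 + -0.019529·12.4534 = 0.1545  (Boeing)
  w_1 = 0.295717·0.5373 + -0.019529·7.0942 = 0.0203  (Raytheon)
  w_2 = 0.295717·4.1701 + -0.019529·30.2253 = 0.6429  (Alcoa)
  w_3 = 0.295717·1.8338 + -0.019529·26.6820 = 0.0212  (Honeywell)
  w_4 = 0.295717·1.4999 + -0.019529·14.4630 = 0.1611  (Oracle)
Σw_i=1.0000  μᵀw=0.1500
σ²=wᵀΣw=λ₁·μ_p+λ₂ = 0.295717·0.150 + -0.019529 = 0.024828 ≈ 0.0248

Alcoa (0.6429)


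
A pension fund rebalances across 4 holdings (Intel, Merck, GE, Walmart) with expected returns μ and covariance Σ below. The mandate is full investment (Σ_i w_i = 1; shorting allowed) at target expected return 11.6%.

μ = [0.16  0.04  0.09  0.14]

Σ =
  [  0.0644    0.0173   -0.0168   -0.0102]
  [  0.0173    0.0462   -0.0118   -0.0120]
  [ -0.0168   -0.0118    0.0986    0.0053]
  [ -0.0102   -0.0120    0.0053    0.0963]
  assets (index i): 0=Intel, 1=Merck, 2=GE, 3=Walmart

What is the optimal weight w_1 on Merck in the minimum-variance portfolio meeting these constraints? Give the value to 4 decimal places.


p=Σ⁻¹μ = [2.9751  0.5653  1.3926  1.7627]
q=Σ⁻¹𝟙 = [15.3513  23.3382  14.7925  14.1043]
a=μᵀp=0.870738  b=𝟙ᵀp=6.695668  c=𝟙ᵀq=67.586320  D=ac−b²=14.017984
λ₁=(c·0.116−b)/D = (67.586320·0.116−6.695668)/14.017984 = 0.081634
λ₂=(a−b·0.116)/D = (0.870738−6.695668·0.116)/14.017984 = 0.006709
w* = 0.081634·p + 0.006709·q:
  w_0 = 0.081634·2.9751 + 0.006709·15.3513 = 0.3459  (Intel)
  w_1 = 0.081634·0.5653 + 0.006709·23.3382 = 0.2027  (Merck)
  w_2 = 0.081634·1.3926 + 0.006709·14.7925 = 0.2129  (GE)
  w_3 = 0.081634·1.7627 + 0.006709·14.1043 = 0.2385  (Walmart)
Σw_i=1.0000  μᵀw=0.1160
σ²=wᵀΣw=λ₁·μ_p+λ₂ = 0.081634·0.116 + 0.006709 = 0.016178 ≈ 0.0162

0.2027


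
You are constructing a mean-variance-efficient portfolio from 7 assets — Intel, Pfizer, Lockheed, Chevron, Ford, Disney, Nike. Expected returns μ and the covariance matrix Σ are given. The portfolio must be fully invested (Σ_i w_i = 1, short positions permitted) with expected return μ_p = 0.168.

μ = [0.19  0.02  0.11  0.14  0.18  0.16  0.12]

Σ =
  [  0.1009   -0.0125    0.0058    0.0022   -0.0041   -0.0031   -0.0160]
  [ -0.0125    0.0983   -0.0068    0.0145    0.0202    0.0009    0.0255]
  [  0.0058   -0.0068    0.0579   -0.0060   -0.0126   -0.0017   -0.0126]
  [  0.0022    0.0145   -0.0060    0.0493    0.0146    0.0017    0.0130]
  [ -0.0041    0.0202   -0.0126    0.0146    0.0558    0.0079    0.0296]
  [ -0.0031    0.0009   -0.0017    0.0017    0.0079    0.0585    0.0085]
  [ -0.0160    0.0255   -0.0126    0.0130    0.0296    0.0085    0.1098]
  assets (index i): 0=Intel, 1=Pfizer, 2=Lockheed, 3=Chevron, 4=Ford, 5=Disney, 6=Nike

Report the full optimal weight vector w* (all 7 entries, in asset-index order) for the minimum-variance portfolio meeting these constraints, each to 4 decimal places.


g=Σ⁻¹μ = [1.9066  -0.4518  2.7089  2.1132  2.9568  2.3804  0.5549]
h=Σ⁻¹𝟙 = [10.9564  6.8386  22.8656  14.9163  12.4615  15.3289  5.4277]
a=μᵀg=1.926719  b=𝟙ᵀg=12.169002  c=𝟙ᵀh=88.794921  D=ac−b²=22.998248
λ₁=(c·0.168−b)/D = (88.794921·0.168−12.169002)/22.998248 = 0.119511
λ₂=(a−b·0.168)/D = (1.926719−12.169002·0.168)/22.998248 = -0.005117
w* = 0.119511·g + -0.005117·h:
  w_0 = 0.119511·1.9066 + -0.005117·10.9564 = 0.1718  (Intel)
  w_1 = 0.119511·-0.4518 + -0.005117·6.8386 = -0.0890  (Pfizer)
  w_2 = 0.119511·2.7089 + -0.005117·22.8656 = 0.2067  (Lockheed)
  w_3 = 0.119511·2.1132 + -0.005117·14.9163 = 0.1762  (Chevron)
  w_4 = 0.119511·2.9568 + -0.005117·12.4615 = 0.2896  (Ford)
  w_5 = 0.119511·2.3804 + -0.005117·15.3289 = 0.2061  (Disney)
  w_6 = 0.119511·0.5549 + -0.005117·5.4277 = 0.0385  (Nike)
Σw_i=1.0000  μᵀw=0.1680
σ²=wᵀΣw=λ₁·μ_p+λ₂ = 0.119511·0.168 + -0.005117 = 0.014961 ≈ 0.0150

0.1718  -0.0890  0.2067  0.1762  0.2896  0.2061  0.0385


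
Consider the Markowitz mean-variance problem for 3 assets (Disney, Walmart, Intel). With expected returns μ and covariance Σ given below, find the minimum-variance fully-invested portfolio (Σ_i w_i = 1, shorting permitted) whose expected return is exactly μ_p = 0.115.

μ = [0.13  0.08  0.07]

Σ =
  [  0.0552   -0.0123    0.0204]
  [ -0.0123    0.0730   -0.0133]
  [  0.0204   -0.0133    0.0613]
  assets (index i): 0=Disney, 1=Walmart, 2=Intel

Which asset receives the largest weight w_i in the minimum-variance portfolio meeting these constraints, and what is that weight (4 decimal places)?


g=Σ⁻¹μ = [2.4701  1.6350  0.6747]
h=Σ⁻¹𝟙 = [16.9142  19.2563  14.8623]
a=μᵀg=0.499134  b=𝟙ᵀg=4.779711  c=𝟙ᵀh=51.032828  D=ac−b²=2.626562
λ₁=(c·0.115−b)/D = (51.032828·0.115−4.779711)/2.626562 = 0.414635
λ₂=(a−b·0.115)/D = (0.499134−4.779711·0.115)/2.626562 = -0.019239
w* = 0.414635·g + -0.019239·h:
  w_0 = 0.414635·2.4701 + -0.019239·16.9142 = 0.6988  (Disney)
  w_1 = 0.414635·1.6350 + -0.019239·19.2563 = 0.3074  (Walmart)
  w_2 = 0.414635·0.6747 + -0.019239·14.8623 = -0.0062  (Intel)
Σw_i=1.0000  μᵀw=0.1150
σ²=wᵀΣw=λ₁·μ_p+λ₂ = 0.414635·0.115 + -0.019239 = 0.028444 ≈ 0.0284

Disney (0.6988)


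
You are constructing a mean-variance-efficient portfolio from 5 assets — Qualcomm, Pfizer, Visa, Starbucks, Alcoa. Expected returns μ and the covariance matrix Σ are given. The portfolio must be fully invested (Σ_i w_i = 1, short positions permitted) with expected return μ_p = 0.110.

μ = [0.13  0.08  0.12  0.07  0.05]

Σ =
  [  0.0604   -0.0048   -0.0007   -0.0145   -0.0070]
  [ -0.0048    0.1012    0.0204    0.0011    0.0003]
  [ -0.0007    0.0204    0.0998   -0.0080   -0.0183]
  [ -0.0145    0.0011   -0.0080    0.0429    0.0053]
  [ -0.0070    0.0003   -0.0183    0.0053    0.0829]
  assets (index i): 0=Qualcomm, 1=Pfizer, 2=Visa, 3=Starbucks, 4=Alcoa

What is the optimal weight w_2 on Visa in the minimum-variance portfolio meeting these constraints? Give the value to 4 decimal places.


0.2282

x=Σ⁻¹μ = [3.0036  0.5952  1.5105  2.7886  1.0098]
y=Σ⁻¹𝟙 = [27.0389  7.9302  14.0388  32.9724  15.3082]
a=μᵀx=0.865029  b=𝟙ᵀx=8.907606  c=𝟙ᵀy=97.288499  D=ac−b²=4.811965
λ₁=(c·0.110−b)/D = (97.288499·0.110−8.907606)/4.811965 = 0.372847
λ₂=(a−b·0.110)/D = (0.865029−8.907606·0.110)/4.811965 = -0.023859
w* = 0.372847·x + -0.023859·y:
  w_0 = 0.372847·3.0036 + -0.023859·27.0389 = 0.4748  (Qualcomm)
  w_1 = 0.372847·0.5952 + -0.023859·7.9302 = 0.0327  (Pfizer)
  w_2 = 0.372847·1.5105 + -0.023859·14.0388 = 0.2282  (Visa)
  w_3 = 0.372847·2.7886 + -0.023859·32.9724 = 0.2530  (Starbucks)
  w_4 = 0.372847·1.0098 + -0.023859·15.3082 = 0.0113  (Alcoa)
Σw_i=1.0000  μᵀw=0.1100
σ²=wᵀΣw=λ₁·μ_p+λ₂ = 0.372847·0.110 + -0.023859 = 0.017155 ≈ 0.0172


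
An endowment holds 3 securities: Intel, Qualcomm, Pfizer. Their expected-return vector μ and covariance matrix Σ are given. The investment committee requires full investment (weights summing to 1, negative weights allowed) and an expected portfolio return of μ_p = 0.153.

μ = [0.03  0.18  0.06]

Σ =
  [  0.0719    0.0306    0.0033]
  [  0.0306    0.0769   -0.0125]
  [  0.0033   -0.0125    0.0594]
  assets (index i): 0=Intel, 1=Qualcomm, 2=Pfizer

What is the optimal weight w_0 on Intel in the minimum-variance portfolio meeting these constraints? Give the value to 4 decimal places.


-0.1847

p=Σ⁻¹μ = [-0.9311  2.9860  1.6902]
q=Σ⁻¹𝟙 = [7.4220  13.1706  19.1943]
a=μᵀp=0.610949  b=𝟙ᵀp=3.745016  c=𝟙ᵀq=39.786799  D=ac−b²=10.282556
λ₁=(c·0.153−b)/D = (39.786799·0.153−3.745016)/10.282556 = 0.227800
λ₂=(a−b·0.153)/D = (0.610949−3.745016·0.153)/10.282556 = 0.003692
w* = 0.227800·p + 0.003692·q:
  w_0 = 0.227800·-0.9311 + 0.003692·7.4220 = -0.1847  (Intel)
  w_1 = 0.227800·2.9860 + 0.003692·13.1706 = 0.7288  (Qualcomm)
  w_2 = 0.227800·1.6902 + 0.003692·19.1943 = 0.4559  (Pfizer)
Σw_i=1.0000  μᵀw=0.1530
σ²=wᵀΣw=λ₁·μ_p+λ₂ = 0.227800·0.153 + 0.003692 = 0.038545 ≈ 0.0385


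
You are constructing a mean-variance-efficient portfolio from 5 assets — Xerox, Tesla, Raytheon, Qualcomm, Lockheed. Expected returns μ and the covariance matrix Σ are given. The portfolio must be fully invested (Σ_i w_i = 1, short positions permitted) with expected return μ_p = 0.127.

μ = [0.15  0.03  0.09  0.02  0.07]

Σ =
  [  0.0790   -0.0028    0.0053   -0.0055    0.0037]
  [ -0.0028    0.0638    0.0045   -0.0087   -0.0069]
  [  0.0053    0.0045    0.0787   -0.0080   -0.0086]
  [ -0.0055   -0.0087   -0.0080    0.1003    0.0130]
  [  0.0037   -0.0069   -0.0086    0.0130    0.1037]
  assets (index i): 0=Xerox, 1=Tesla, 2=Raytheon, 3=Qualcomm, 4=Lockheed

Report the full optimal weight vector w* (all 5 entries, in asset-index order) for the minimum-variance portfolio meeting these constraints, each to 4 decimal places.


p=Σ⁻¹μ = [1.8380  0.5964  1.0973  0.3492  0.6964]
q=Σ⁻¹𝟙 = [12.7842  18.0227  13.1233  11.9887  9.9717]
a=μᵀp=0.448071  b=𝟙ᵀp=4.577204  c=𝟙ᵀq=65.890598  D=ac−b²=8.572845
λ₁=(c·0.127−b)/D = (65.890598·0.127−4.577204)/8.572845 = 0.442199
λ₂=(a−b·0.127)/D = (0.448071−4.577204·0.127)/8.572845 = -0.015541
w* = 0.442199·p + -0.015541·q:
  w_0 = 0.442199·1.8380 + -0.015541·12.7842 = 0.6141  (Xerox)
  w_1 = 0.442199·0.5964 + -0.015541·18.0227 = -0.0164  (Tesla)
  w_2 = 0.442199·1.0973 + -0.015541·13.1233 = 0.2813  (Raytheon)
  w_3 = 0.442199·0.3492 + -0.015541·11.9887 = -0.0319  (Qualcomm)
  w_4 = 0.442199·0.6964 + -0.015541·9.9717 = 0.1530  (Lockheed)
Σw_i=1.0000  μᵀw=0.1270
σ²=wᵀΣw=λ₁·μ_p+λ₂ = 0.442199·0.127 + -0.015541 = 0.040618 ≈ 0.0406

0.6141  -0.0164  0.2813  -0.0319  0.1530


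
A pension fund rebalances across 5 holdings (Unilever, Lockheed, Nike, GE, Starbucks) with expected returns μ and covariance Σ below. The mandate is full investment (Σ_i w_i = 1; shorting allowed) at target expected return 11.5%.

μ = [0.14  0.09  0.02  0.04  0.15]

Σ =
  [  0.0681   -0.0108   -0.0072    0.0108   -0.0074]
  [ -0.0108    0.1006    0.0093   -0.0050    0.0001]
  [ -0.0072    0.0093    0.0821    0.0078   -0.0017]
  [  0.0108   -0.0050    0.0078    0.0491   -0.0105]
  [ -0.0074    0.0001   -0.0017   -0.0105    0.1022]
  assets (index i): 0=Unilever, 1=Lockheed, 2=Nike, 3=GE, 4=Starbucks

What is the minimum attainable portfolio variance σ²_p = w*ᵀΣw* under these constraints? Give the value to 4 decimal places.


0.0183

g=Σ⁻¹μ = [2.3380  1.1545  0.2831  0.7401  1.7166]
h=Σ⁻¹𝟙 = [16.0498  11.6085  10.7280  19.1108  13.0774]
a=μᵀg=0.723985  b=𝟙ᵀg=6.232329  c=𝟙ᵀh=70.574387  D=ac−b²=12.252856
λ₁=(c·0.115−b)/D = (70.574387·0.115−6.232329)/12.252856 = 0.153738
λ₂=(a−b·0.115)/D = (0.723985−6.232329·0.115)/12.252856 = 0.000593
w* = 0.153738·g + 0.000593·h:
  w_0 = 0.153738·2.3380 + 0.000593·16.0498 = 0.3690  (Unilever)
  w_1 = 0.153738·1.1545 + 0.000593·11.6085 = 0.1844  (Lockheed)
  w_2 = 0.153738·0.2831 + 0.000593·10.7280 = 0.0499  (Nike)
  w_3 = 0.153738·0.7401 + 0.000593·19.1108 = 0.1251  (GE)
  w_4 = 0.153738·1.7166 + 0.000593·13.0774 = 0.2717  (Starbucks)
Σw_i=1.0000  μᵀw=0.1150
σ²=wᵀΣw=λ₁·μ_p+λ₂ = 0.153738·0.115 + 0.000593 = 0.018273 ≈ 0.0183


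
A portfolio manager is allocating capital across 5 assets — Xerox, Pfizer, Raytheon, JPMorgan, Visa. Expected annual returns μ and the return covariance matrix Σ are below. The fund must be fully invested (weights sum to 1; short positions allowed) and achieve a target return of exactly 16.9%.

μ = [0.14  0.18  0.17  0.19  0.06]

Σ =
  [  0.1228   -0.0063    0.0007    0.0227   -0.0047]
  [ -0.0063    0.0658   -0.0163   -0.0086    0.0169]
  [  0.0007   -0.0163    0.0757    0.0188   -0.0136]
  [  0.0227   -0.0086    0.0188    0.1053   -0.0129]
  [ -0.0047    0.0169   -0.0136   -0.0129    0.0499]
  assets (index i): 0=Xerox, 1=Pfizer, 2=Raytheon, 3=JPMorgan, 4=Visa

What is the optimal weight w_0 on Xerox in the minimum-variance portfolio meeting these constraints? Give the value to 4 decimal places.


0.1035

p=Σ⁻¹μ = [1.0700  3.3986  2.8292  1.5070  1.3128]
q=Σ⁻¹𝟙 = [8.1461  15.8486  18.5094  8.5093  22.6842]
a=μᵀp=1.607615  b=𝟙ᵀp=10.117632  c=𝟙ᵀq=73.697693  D=ac−b²=16.111047
λ₁=(c·0.169−b)/D = (73.697693·0.169−10.117632)/16.111047 = 0.145073
λ₂=(a−b·0.169)/D = (1.607615−10.117632·0.169)/16.111047 = -0.006347
w* = 0.145073·p + -0.006347·q:
  w_0 = 0.145073·1.0700 + -0.006347·8.1461 = 0.1035  (Xerox)
  w_1 = 0.145073·3.3986 + -0.006347·15.8486 = 0.3925  (Pfizer)
  w_2 = 0.145073·2.8292 + -0.006347·18.5094 = 0.2930  (Raytheon)
  w_3 = 0.145073·1.5070 + -0.006347·8.5093 = 0.1646  (JPMorgan)
  w_4 = 0.145073·1.3128 + -0.006347·22.6842 = 0.0465  (Visa)
Σw_i=1.0000  μᵀw=0.1690
σ²=wᵀΣw=λ₁·μ_p+λ₂ = 0.145073·0.169 + -0.006347 = 0.018170 ≈ 0.0182


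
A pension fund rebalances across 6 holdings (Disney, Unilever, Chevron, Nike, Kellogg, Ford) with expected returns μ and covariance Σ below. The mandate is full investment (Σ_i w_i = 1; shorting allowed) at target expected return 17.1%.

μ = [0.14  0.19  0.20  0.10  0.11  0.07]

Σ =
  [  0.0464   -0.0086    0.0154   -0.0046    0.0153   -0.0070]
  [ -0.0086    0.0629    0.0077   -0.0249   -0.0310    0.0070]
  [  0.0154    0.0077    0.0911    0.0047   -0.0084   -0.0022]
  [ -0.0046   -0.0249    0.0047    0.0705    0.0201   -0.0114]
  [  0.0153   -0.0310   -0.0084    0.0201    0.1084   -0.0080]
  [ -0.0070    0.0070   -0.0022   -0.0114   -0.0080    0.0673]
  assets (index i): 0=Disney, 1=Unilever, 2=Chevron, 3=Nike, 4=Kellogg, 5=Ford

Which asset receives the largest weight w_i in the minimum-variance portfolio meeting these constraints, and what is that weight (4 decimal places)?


Unilever (0.4546)

g=Σ⁻¹μ = [3.6507  5.2786  1.1535  3.2499  1.6177  1.6513]
h=Σ⁻¹𝟙 = [28.7778  33.7923  3.3710  27.8285  11.4428  20.5216]
a=μᵀg=2.363258  b=𝟙ᵀg=16.601688  c=𝟙ᵀh=125.733910  D=ac−b²=21.525636
λ₁=(c·0.171−b)/D = (125.733910·0.171−16.601688)/21.525636 = 0.227580
λ₂=(a−b·0.171)/D = (2.363258−16.601688·0.171)/21.525636 = -0.022096
w* = 0.227580·g + -0.022096·h:
  w_0 = 0.227580·3.6507 + -0.022096·28.7778 = 0.1949  (Disney)
  w_1 = 0.227580·5.2786 + -0.022096·33.7923 = 0.4546  (Unilever)
  w_2 = 0.227580·1.1535 + -0.022096·3.3710 = 0.1880  (Chevron)
  w_3 = 0.227580·3.2499 + -0.022096·27.8285 = 0.1247  (Nike)
  w_4 = 0.227580·1.6177 + -0.022096·11.4428 = 0.1153  (Kellogg)
  w_5 = 0.227580·1.6513 + -0.022096·20.5216 = -0.0776  (Ford)
Σw_i=1.0000  μᵀw=0.1710
σ²=wᵀΣw=λ₁·μ_p+λ₂ = 0.227580·0.171 + -0.022096 = 0.016820 ≈ 0.0168


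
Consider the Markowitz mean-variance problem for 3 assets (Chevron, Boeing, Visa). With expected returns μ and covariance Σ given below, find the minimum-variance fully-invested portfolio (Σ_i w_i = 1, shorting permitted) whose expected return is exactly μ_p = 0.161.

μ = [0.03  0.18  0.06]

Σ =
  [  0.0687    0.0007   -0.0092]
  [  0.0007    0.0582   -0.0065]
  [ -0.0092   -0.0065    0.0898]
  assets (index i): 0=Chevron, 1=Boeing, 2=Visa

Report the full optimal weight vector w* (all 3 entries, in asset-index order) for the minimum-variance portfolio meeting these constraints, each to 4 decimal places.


p=Σ⁻¹μ = [0.5319  3.1929  0.9538]
q=Σ⁻¹𝟙 = [16.2612  18.5664  14.1457]
a=μᵀp=0.647904  b=𝟙ᵀp=4.678530  c=𝟙ᵀq=48.973298  D=ac−b²=9.841371
λ₁=(c·0.161−b)/D = (48.973298·0.161−4.678530)/9.841371 = 0.325785
λ₂=(a−b·0.161)/D = (0.647904−4.678530·0.161)/9.841371 = -0.010704
w* = 0.325785·p + -0.010704·q:
  w_0 = 0.325785·0.5319 + -0.010704·16.2612 = -0.0008  (Chevron)
  w_1 = 0.325785·3.1929 + -0.010704·18.5664 = 0.8415  (Boeing)
  w_2 = 0.325785·0.9538 + -0.010704·14.1457 = 0.1593  (Visa)
Σw_i=1.0000  μᵀw=0.1610
σ²=wᵀΣw=λ₁·μ_p+λ₂ = 0.325785·0.161 + -0.010704 = 0.041748 ≈ 0.0417

-0.0008  0.8415  0.1593


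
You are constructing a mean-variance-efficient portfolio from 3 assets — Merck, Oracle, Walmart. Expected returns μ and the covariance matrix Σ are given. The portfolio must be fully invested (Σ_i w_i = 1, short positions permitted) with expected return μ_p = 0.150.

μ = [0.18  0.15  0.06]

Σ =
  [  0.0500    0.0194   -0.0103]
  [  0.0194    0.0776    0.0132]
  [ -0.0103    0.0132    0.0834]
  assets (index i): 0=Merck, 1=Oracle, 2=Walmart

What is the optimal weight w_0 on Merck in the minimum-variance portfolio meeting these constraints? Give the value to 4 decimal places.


u=Σ⁻¹μ = [3.4587  0.8974  1.0045]
v=Σ⁻¹𝟙 = [20.7384  5.3713  13.7015]
a=μᵀu=0.817459  b=𝟙ᵀu=5.360706  c=𝟙ᵀv=39.811249  D=ac−b²=3.806896
λ₁=(c·0.150−b)/D = (39.811249·0.150−5.360706)/3.806896 = 0.160493
λ₂=(a−b·0.150)/D = (0.817459−5.360706·0.150)/3.806896 = 0.003508
w* = 0.160493·u + 0.003508·v:
  w_0 = 0.160493·3.4587 + 0.003508·20.7384 = 0.6278  (Merck)
  w_1 = 0.160493·0.8974 + 0.003508·5.3713 = 0.1629  (Oracle)
  w_2 = 0.160493·1.0045 + 0.003508·13.7015 = 0.2093  (Walmart)
Σw_i=1.0000  μᵀw=0.1500
σ²=wᵀΣw=λ₁·μ_p+λ₂ = 0.160493·0.150 + 0.003508 = 0.027582 ≈ 0.0276

0.6278


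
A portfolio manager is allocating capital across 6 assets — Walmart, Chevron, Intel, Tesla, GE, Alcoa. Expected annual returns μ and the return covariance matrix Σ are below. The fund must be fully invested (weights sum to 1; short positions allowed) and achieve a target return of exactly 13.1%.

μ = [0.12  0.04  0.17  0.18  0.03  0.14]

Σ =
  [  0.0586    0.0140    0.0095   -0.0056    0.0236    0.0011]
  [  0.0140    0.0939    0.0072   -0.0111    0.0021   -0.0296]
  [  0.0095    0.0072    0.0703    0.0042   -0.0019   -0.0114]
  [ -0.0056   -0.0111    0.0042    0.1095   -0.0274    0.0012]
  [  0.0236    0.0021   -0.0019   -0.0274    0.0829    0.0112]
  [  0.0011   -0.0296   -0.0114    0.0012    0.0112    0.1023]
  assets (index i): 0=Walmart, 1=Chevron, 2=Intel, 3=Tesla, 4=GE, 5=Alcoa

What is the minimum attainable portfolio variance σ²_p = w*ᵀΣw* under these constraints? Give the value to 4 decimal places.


p=Σ⁻¹μ = [1.4904  0.7903  2.3281  1.7701  0.3148  1.7854]
q=Σ⁻¹𝟙 = [7.5022  14.1405  13.5326  13.3935  12.4448  13.7744]
a=μᵀp=1.184252  b=𝟙ᵀp=8.479018  c=𝟙ᵀq=74.788009  D=ac−b²=16.674082
λ₁=(c·0.131−b)/D = (74.788009·0.131−8.479018)/16.674082 = 0.079058
λ₂=(a−b·0.131)/D = (1.184252−8.479018·0.131)/16.674082 = 0.004408
w* = 0.079058·p + 0.004408·q:
  w_0 = 0.079058·1.4904 + 0.004408·7.5022 = 0.1509  (Walmart)
  w_1 = 0.079058·0.7903 + 0.004408·14.1405 = 0.1248  (Chevron)
  w_2 = 0.079058·2.3281 + 0.004408·13.5326 = 0.2437  (Intel)
  w_3 = 0.079058·1.7701 + 0.004408·13.3935 = 0.1990  (Tesla)
  w_4 = 0.079058·0.3148 + 0.004408·12.4448 = 0.0797  (GE)
  w_5 = 0.079058·1.7854 + 0.004408·13.7744 = 0.2019  (Alcoa)
Σw_i=1.0000  μᵀw=0.1310
σ²=wᵀΣw=λ₁·μ_p+λ₂ = 0.079058·0.131 + 0.004408 = 0.014765 ≈ 0.0148

0.0148


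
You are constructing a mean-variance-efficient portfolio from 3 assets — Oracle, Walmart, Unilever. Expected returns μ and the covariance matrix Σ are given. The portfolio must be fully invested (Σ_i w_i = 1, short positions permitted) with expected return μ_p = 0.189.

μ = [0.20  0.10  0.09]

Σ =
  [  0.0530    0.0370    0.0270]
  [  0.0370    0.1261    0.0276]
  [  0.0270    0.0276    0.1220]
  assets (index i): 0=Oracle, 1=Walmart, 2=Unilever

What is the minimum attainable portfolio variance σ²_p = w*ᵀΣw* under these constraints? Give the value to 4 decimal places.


0.0490

u=Σ⁻¹μ = [4.0846  -0.3883  -0.0784]
v=Σ⁻¹𝟙 = [14.8290  2.6338  4.3191]
a=μᵀu=0.771035  b=𝟙ᵀu=3.617887  c=𝟙ᵀv=21.781819  D=ac−b²=3.705445
λ₁=(c·0.189−b)/D = (21.781819·0.189−3.617887)/3.705445 = 0.134633
λ₂=(a−b·0.189)/D = (0.771035−3.617887·0.189)/3.705445 = 0.023548
w* = 0.134633·u + 0.023548·v:
  w_0 = 0.134633·4.0846 + 0.023548·14.8290 = 0.8991  (Oracle)
  w_1 = 0.134633·-0.3883 + 0.023548·2.6338 = 0.0097  (Walmart)
  w_2 = 0.134633·-0.0784 + 0.023548·4.3191 = 0.0911  (Unilever)
Σw_i=1.0000  μᵀw=0.1890
σ²=wᵀΣw=λ₁·μ_p+λ₂ = 0.134633·0.189 + 0.023548 = 0.048993 ≈ 0.0490


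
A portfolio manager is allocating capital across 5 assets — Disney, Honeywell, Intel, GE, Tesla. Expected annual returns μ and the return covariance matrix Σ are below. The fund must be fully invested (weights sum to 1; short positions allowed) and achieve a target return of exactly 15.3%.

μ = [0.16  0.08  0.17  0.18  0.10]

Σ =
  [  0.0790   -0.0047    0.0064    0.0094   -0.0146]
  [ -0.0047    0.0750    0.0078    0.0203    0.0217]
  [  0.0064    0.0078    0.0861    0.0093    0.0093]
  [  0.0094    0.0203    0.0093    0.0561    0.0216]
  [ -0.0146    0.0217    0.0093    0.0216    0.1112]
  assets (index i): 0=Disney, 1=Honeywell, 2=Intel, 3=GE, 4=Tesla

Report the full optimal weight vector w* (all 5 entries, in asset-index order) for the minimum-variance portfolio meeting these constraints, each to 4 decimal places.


u=Σ⁻¹μ = [1.7209  0.2263  1.5141  2.3993  0.4884]
v=Σ⁻¹𝟙 = [12.7285  9.0738  8.2179  8.5249  6.5501]
a=μᵀu=1.031556  b=𝟙ᵀu=6.348996  c=𝟙ᵀv=45.095155  D=ac−b²=6.208427
λ₁=(c·0.153−b)/D = (45.095155·0.153−6.348996)/6.208427 = 0.088680
λ₂=(a−b·0.153)/D = (1.031556−6.348996·0.153)/6.208427 = 0.009690
w* = 0.088680·u + 0.009690·v:
  w_0 = 0.088680·1.7209 + 0.009690·12.7285 = 0.2759  (Disney)
  w_1 = 0.088680·0.2263 + 0.009690·9.0738 = 0.1080  (Honeywell)
  w_2 = 0.088680·1.5141 + 0.009690·8.2179 = 0.2139  (Intel)
  w_3 = 0.088680·2.3993 + 0.009690·8.5249 = 0.2954  (GE)
  w_4 = 0.088680·0.4884 + 0.009690·6.5501 = 0.1068  (Tesla)
Σw_i=1.0000  μᵀw=0.1530
σ²=wᵀΣw=λ₁·μ_p+λ₂ = 0.088680·0.153 + 0.009690 = 0.023258 ≈ 0.0233

0.2759  0.1080  0.2139  0.2954  0.1068


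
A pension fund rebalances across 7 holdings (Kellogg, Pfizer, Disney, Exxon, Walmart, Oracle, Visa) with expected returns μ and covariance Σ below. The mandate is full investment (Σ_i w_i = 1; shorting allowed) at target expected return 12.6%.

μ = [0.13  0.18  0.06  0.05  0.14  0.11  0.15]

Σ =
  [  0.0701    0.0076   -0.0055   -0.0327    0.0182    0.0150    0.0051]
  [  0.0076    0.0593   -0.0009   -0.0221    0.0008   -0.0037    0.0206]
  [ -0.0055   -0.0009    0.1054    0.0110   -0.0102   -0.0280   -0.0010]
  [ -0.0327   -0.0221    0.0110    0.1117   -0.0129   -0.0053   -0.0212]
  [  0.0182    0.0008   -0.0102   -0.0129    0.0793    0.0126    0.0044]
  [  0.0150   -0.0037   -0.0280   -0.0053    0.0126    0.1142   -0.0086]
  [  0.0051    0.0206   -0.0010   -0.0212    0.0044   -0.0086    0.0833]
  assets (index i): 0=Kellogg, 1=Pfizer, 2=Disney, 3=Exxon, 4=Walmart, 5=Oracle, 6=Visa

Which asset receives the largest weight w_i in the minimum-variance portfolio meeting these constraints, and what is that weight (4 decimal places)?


Pfizer (0.2602)

p=Σ⁻¹μ = [1.7903  3.1001  0.9314  2.0005  1.5127  1.0941  1.4778]
q=Σ⁻¹𝟙 = [16.6312  18.8220  12.4660  20.4377  11.1250  10.8796  12.2186]
a=μᵀp=1.500466  b=𝟙ᵀp=11.906896  c=𝟙ᵀq=102.579992  D=ac−b²=12.143634
λ₁=(c·0.126−b)/D = (102.579992·0.126−11.906896)/12.143634 = 0.083845
λ₂=(a−b·0.126)/D = (1.500466−11.906896·0.126)/12.143634 = 0.000016
w* = 0.083845·p + 0.000016·q:
  w_0 = 0.083845·1.7903 + 0.000016·16.6312 = 0.1504  (Kellogg)
  w_1 = 0.083845·3.1001 + 0.000016·18.8220 = 0.2602  (Pfizer)
  w_2 = 0.083845·0.9314 + 0.000016·12.4660 = 0.0783  (Disney)
  w_3 = 0.083845·2.0005 + 0.000016·20.4377 = 0.1681  (Exxon)
  w_4 = 0.083845·1.5127 + 0.000016·11.1250 = 0.1270  (Walmart)
  w_5 = 0.083845·1.0941 + 0.000016·10.8796 = 0.0919  (Oracle)
  w_6 = 0.083845·1.4778 + 0.000016·12.2186 = 0.1241  (Visa)
Σw_i=1.0000  μᵀw=0.1260
σ²=wᵀΣw=λ₁·μ_p+λ₂ = 0.083845·0.126 + 0.000016 = 0.010581 ≈ 0.0106


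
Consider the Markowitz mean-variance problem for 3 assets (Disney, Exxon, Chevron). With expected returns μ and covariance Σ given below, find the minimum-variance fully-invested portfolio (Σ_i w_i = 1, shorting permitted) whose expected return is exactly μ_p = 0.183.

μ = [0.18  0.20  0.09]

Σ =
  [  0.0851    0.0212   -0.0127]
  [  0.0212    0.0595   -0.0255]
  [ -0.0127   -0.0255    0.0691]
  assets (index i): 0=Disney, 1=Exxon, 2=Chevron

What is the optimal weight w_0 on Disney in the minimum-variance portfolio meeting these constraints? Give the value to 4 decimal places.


p=Σ⁻¹μ = [1.5475  4.1457  3.1168]
q=Σ⁻¹𝟙 = [9.4728  24.2086  25.1465]
a=μᵀp=1.388208  b=𝟙ᵀp=8.810019  c=𝟙ᵀq=58.827963  D=ac−b²=4.049004
λ₁=(c·0.183−b)/D = (58.827963·0.183−8.810019)/4.049004 = 0.482958
λ₂=(a−b·0.183)/D = (1.388208−8.810019·0.183)/4.049004 = -0.055329
w* = 0.482958·p + -0.055329·q:
  w_0 = 0.482958·1.5475 + -0.055329·9.4728 = 0.2233  (Disney)
  w_1 = 0.482958·4.1457 + -0.055329·24.2086 = 0.6628  (Exxon)
  w_2 = 0.482958·3.1168 + -0.055329·25.1465 = 0.1140  (Chevron)
Σw_i=1.0000  μᵀw=0.1830
σ²=wᵀΣw=λ₁·μ_p+λ₂ = 0.482958·0.183 + -0.055329 = 0.033053 ≈ 0.0331

0.2233


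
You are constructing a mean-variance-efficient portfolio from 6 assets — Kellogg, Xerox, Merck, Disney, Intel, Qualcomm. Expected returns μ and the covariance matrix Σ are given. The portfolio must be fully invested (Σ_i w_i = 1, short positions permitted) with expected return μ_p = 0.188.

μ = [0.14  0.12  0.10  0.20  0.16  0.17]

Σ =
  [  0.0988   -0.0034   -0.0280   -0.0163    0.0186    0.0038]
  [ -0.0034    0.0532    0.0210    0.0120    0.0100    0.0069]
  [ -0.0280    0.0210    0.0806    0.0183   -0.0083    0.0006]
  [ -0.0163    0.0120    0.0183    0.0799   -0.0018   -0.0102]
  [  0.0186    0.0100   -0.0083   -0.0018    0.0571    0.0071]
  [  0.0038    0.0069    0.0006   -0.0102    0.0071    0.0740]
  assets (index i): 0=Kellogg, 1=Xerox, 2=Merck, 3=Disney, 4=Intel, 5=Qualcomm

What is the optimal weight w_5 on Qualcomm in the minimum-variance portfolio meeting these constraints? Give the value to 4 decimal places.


0.3242

p=Σ⁻¹μ = [1.7774  0.5237  1.2774  2.8403  2.1163  2.3353]
q=Σ⁻¹𝟙 = [13.4556  7.4345  13.4061  12.9660  12.6191  12.5971]
a=μᵀp=1.743077  b=𝟙ᵀp=10.870300  c=𝟙ᵀq=72.478432  D=ac−b²=8.172037
λ₁=(c·0.188−b)/D = (72.478432·0.188−10.870300)/8.172037 = 0.337204
λ₂=(a−b·0.188)/D = (1.743077−10.870300·0.188)/8.172037 = -0.036777
w* = 0.337204·p + -0.036777·q:
  w_0 = 0.337204·1.7774 + -0.036777·13.4556 = 0.1045  (Kellogg)
  w_1 = 0.337204·0.5237 + -0.036777·7.4345 = -0.0968  (Xerox)
  w_2 = 0.337204·1.2774 + -0.036777·13.4061 = -0.0623  (Merck)
  w_3 = 0.337204·2.8403 + -0.036777·12.9660 = 0.4809  (Disney)
  w_4 = 0.337204·2.1163 + -0.036777·12.6191 = 0.2495  (Intel)
  w_5 = 0.337204·2.3353 + -0.036777·12.5971 = 0.3242  (Qualcomm)
Σw_i=1.0000  μᵀw=0.1880
σ²=wᵀΣw=λ₁·μ_p+λ₂ = 0.337204·0.188 + -0.036777 = 0.026618 ≈ 0.0266


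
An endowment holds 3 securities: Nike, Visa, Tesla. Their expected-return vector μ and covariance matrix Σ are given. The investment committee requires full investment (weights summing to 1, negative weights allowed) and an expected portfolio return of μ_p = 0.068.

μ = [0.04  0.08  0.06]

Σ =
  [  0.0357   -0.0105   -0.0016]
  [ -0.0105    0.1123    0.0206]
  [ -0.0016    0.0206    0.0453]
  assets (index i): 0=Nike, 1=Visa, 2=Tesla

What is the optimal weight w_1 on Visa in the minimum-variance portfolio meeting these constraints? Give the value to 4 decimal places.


0.4806

g=Σ⁻¹μ = [1.3574  0.6410  1.0810]
h=Σ⁻¹𝟙 = [31.3140  8.2702  19.4202]
a=μᵀg=0.170435  b=𝟙ᵀg=3.079387  c=𝟙ᵀh=59.004390  D=ac−b²=0.573782
λ₁=(c·0.068−b)/D = (59.004390·0.068−3.079387)/0.573782 = 1.625899
λ₂=(a−b·0.068)/D = (0.170435−3.079387·0.068)/0.573782 = -0.067906
w* = 1.625899·g + -0.067906·h:
  w_0 = 1.625899·1.3574 + -0.067906·31.3140 = 0.0806  (Nike)
  w_1 = 1.625899·0.6410 + -0.067906·8.2702 = 0.4806  (Visa)
  w_2 = 1.625899·1.0810 + -0.067906·19.4202 = 0.4388  (Tesla)
Σw_i=1.0000  μᵀw=0.0680
σ²=wᵀΣw=λ₁·μ_p+λ₂ = 1.625899·0.068 + -0.067906 = 0.042655 ≈ 0.0427


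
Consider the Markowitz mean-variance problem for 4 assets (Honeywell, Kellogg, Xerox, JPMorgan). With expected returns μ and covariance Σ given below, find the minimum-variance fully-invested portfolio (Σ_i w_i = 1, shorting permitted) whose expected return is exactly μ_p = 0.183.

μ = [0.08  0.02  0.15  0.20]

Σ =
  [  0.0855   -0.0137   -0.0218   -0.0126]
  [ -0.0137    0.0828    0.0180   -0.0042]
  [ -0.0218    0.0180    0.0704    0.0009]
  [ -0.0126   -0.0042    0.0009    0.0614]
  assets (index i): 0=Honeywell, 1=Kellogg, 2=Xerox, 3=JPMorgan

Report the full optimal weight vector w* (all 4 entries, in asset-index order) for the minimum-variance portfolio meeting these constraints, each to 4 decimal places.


0.2031  -0.1486  0.3877  0.5579

x=Σ⁻¹μ = [2.2030  0.2029  2.7139  3.6835]
y=Σ⁻¹𝟙 = [21.2968  12.9376  17.2192  21.2896]
a=μᵀx=1.324080  b=𝟙ᵀx=8.803287  c=𝟙ᵀy=72.743162  D=ac−b²=18.819925
λ₁=(c·0.183−b)/D = (72.743162·0.183−8.803287)/18.819925 = 0.239571
λ₂=(a−b·0.183)/D = (1.324080−8.803287·0.183)/18.819925 = -0.015246
w* = 0.239571·x + -0.015246·y:
  w_0 = 0.239571·2.2030 + -0.015246·21.2968 = 0.2031  (Honeywell)
  w_1 = 0.239571·0.2029 + -0.015246·12.9376 = -0.1486  (Kellogg)
  w_2 = 0.239571·2.7139 + -0.015246·17.2192 = 0.3877  (Xerox)
  w_3 = 0.239571·3.6835 + -0.015246·21.2896 = 0.5579  (JPMorgan)
Σw_i=1.0000  μᵀw=0.1830
σ²=wᵀΣw=λ₁·μ_p+λ₂ = 0.239571·0.183 + -0.015246 = 0.028596 ≈ 0.0286


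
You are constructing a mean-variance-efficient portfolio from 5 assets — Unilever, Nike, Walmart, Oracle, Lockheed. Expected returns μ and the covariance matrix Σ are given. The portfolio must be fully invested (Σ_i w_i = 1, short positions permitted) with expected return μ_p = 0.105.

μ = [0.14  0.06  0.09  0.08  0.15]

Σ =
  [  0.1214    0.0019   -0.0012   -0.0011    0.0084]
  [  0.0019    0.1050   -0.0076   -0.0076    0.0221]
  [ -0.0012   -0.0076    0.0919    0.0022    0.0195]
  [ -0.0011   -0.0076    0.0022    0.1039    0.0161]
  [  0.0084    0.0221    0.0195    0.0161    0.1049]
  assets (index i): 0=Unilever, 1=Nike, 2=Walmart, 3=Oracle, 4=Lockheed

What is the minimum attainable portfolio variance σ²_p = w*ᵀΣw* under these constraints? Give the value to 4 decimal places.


0.0252

x=Σ⁻¹μ = [1.0907  0.4456  0.8027  0.6420  1.0010]
y=Σ⁻¹𝟙 = [8.0510  10.1945  10.9137  9.7257  3.2190]
a=μᵀx=0.453183  b=𝟙ᵀx=3.981943  c=𝟙ᵀy=42.103869  D=ac−b²=3.224874
λ₁=(c·0.105−b)/D = (42.103869·0.105−3.981943)/3.224874 = 0.136118
λ₂=(a−b·0.105)/D = (0.453183−3.981943·0.105)/3.224874 = 0.010878
w* = 0.136118·x + 0.010878·y:
  w_0 = 0.136118·1.0907 + 0.010878·8.0510 = 0.2360  (Unilever)
  w_1 = 0.136118·0.4456 + 0.010878·10.1945 = 0.1715  (Nike)
  w_2 = 0.136118·0.8027 + 0.010878·10.9137 = 0.2280  (Walmart)
  w_3 = 0.136118·0.6420 + 0.010878·9.7257 = 0.1932  (Oracle)
  w_4 = 0.136118·1.0010 + 0.010878·3.2190 = 0.1713  (Lockheed)
Σw_i=1.0000  μᵀw=0.1050
σ²=wᵀΣw=λ₁·μ_p+λ₂ = 0.136118·0.105 + 0.010878 = 0.025170 ≈ 0.0252


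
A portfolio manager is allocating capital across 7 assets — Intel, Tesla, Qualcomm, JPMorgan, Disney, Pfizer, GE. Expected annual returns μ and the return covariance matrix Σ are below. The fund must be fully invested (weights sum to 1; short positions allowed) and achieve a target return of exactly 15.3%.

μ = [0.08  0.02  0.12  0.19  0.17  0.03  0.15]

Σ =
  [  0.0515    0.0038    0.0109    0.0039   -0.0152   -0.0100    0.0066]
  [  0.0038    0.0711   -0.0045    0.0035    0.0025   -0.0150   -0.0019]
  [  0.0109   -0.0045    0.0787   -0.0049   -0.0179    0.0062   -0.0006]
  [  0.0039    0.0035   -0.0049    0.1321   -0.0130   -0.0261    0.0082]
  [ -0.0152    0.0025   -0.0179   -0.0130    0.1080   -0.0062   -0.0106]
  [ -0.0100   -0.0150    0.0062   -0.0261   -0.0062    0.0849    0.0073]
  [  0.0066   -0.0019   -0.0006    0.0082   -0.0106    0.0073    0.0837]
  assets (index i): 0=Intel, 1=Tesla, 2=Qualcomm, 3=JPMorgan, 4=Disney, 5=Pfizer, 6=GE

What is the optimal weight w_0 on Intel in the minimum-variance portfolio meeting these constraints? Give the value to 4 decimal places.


p=Σ⁻¹μ = [1.7256  0.4066  1.9360  1.8083  2.5784  1.0821  1.7342]
q=Σ⁻¹𝟙 = [22.3122  17.1370  13.8853  12.1937  17.9328  20.6226  9.9544]
a=μᵀp=1.452994  b=𝟙ᵀp=11.271186  c=𝟙ᵀq=114.038133  D=ac−b²=38.657125
λ₁=(c·0.153−b)/D = (114.038133·0.153−11.271186)/38.657125 = 0.159780
λ₂=(a−b·0.153)/D = (1.452994−11.271186·0.153)/38.657125 = -0.007023
w* = 0.159780·p + -0.007023·q:
  w_0 = 0.159780·1.7256 + -0.007023·22.3122 = 0.1190  (Intel)
  w_1 = 0.159780·0.4066 + -0.007023·17.1370 = -0.0554  (Tesla)
  w_2 = 0.159780·1.9360 + -0.007023·13.8853 = 0.2118  (Qualcomm)
  w_3 = 0.159780·1.8083 + -0.007023·12.1937 = 0.2033  (JPMorgan)
  w_4 = 0.159780·2.5784 + -0.007023·17.9328 = 0.2860  (Disney)
  w_5 = 0.159780·1.0821 + -0.007023·20.6226 = 0.0281  (Pfizer)
  w_6 = 0.159780·1.7342 + -0.007023·9.9544 = 0.2072  (GE)
Σw_i=1.0000  μᵀw=0.1530
σ²=wᵀΣw=λ₁·μ_p+λ₂ = 0.159780·0.153 + -0.007023 = 0.017423 ≈ 0.0174

0.1190


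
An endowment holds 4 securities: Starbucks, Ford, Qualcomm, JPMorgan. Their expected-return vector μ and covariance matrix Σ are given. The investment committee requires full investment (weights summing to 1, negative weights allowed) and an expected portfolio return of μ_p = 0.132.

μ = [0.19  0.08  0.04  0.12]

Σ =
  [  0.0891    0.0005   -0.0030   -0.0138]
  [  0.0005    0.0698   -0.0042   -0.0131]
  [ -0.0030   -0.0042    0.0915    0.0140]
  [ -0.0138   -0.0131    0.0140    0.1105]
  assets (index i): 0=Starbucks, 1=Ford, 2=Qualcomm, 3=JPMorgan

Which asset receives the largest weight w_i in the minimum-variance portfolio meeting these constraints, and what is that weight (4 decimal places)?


u=Σ⁻¹μ = [2.3697  1.4331  0.3500  1.5075]
v=Σ⁻¹𝟙 = [13.2440  16.9973  10.3989  11.4013]
a=μᵀu=0.759782  b=𝟙ᵀu=5.660250  c=𝟙ᵀv=52.041496  D=ac−b²=7.501749
λ₁=(c·0.132−b)/D = (52.041496·0.132−5.660250)/7.501749 = 0.161193
λ₂=(a−b·0.132)/D = (0.759782−5.660250·0.132)/7.501749 = 0.001683
w* = 0.161193·u + 0.001683·v:
  w_0 = 0.161193·2.3697 + 0.001683·13.2440 = 0.4043  (Starbucks)
  w_1 = 0.161193·1.4331 + 0.001683·16.9973 = 0.2596  (Ford)
  w_2 = 0.161193·0.3500 + 0.001683·10.3989 = 0.0739  (Qualcomm)
  w_3 = 0.161193·1.5075 + 0.001683·11.4013 = 0.2622  (JPMorgan)
Σw_i=1.0000  μᵀw=0.1320
σ²=wᵀΣw=λ₁·μ_p+λ₂ = 0.161193·0.132 + 0.001683 = 0.022961 ≈ 0.0230

Starbucks (0.4043)


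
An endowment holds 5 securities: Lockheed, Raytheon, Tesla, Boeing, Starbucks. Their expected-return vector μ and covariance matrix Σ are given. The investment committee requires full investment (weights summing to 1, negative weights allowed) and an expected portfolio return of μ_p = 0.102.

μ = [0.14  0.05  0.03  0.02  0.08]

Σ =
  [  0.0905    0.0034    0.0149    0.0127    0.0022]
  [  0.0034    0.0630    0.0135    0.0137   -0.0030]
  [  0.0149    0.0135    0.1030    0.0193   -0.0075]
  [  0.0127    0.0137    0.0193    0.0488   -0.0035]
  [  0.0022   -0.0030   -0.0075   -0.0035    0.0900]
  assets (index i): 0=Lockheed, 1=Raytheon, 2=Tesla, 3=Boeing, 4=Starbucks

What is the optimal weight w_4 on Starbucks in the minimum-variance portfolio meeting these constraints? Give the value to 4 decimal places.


0.2842

u=Σ⁻¹μ = [1.5086  0.7755  0.0659  -0.1636  0.8770]
v=Σ⁻¹𝟙 = [7.4611  11.8691  5.3499  13.9853  12.3141]
a=μᵀu=0.318843  b=𝟙ᵀu=3.063332  c=𝟙ᵀv=50.979425  D=ac−b²=6.870450
λ₁=(c·0.102−b)/D = (50.979425·0.102−3.063332)/6.870450 = 0.310979
λ₂=(a−b·0.102)/D = (0.318843−3.063332·0.102)/6.870450 = 0.000929
w* = 0.310979·u + 0.000929·v:
  w_0 = 0.310979·1.5086 + 0.000929·7.4611 = 0.4761  (Lockheed)
  w_1 = 0.310979·0.7755 + 0.000929·11.8691 = 0.2522  (Raytheon)
  w_2 = 0.310979·0.0659 + 0.000929·5.3499 = 0.0255  (Tesla)
  w_3 = 0.310979·-0.1636 + 0.000929·13.9853 = -0.0379  (Boeing)
  w_4 = 0.310979·0.8770 + 0.000929·12.3141 = 0.2842  (Starbucks)
Σw_i=1.0000  μᵀw=0.1020
σ²=wᵀΣw=λ₁·μ_p+λ₂ = 0.310979·0.102 + 0.000929 = 0.032649 ≈ 0.0326


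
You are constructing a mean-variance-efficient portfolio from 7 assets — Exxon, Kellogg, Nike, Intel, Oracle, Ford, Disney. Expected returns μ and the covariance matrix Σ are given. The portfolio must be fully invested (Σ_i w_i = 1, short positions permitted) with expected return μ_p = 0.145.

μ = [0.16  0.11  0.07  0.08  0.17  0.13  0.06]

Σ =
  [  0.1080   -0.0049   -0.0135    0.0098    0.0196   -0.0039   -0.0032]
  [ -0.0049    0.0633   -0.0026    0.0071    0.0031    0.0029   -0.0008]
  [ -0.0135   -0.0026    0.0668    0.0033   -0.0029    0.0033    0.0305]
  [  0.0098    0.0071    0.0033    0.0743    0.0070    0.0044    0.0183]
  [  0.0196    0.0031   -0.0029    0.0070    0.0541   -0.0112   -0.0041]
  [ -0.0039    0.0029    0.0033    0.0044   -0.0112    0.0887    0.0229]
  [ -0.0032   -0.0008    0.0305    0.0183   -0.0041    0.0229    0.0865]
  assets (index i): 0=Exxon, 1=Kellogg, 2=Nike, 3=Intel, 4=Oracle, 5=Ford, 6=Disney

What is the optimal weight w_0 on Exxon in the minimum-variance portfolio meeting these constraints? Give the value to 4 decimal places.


u=Σ⁻¹μ = [1.2214  1.6206  1.4606  0.3480  3.0036  1.8189  -0.1740]
v=Σ⁻¹𝟙 = [8.6841  14.9755  15.9330  7.2439  17.0137  11.6963  2.5799]
a=μᵀu=1.240414  b=𝟙ᵀu=9.299226  c=𝟙ᵀv=78.126373  D=ac−b²=10.433431
λ₁=(c·0.145−b)/D = (78.126373·0.145−9.299226)/10.433431 = 0.194480
λ₂=(a−b·0.145)/D = (1.240414−9.299226·0.145)/10.433431 = -0.010349
w* = 0.194480·u + -0.010349·v:
  w_0 = 0.194480·1.2214 + -0.010349·8.6841 = 0.1477  (Exxon)
  w_1 = 0.194480·1.6206 + -0.010349·14.9755 = 0.1602  (Kellogg)
  w_2 = 0.194480·1.4606 + -0.010349·15.9330 = 0.1192  (Nike)
  w_3 = 0.194480·0.3480 + -0.010349·7.2439 = -0.0073  (Intel)
  w_4 = 0.194480·3.0036 + -0.010349·17.0137 = 0.4081  (Oracle)
  w_5 = 0.194480·1.8189 + -0.010349·11.6963 = 0.2327  (Ford)
  w_6 = 0.194480·-0.1740 + -0.010349·2.5799 = -0.0605  (Disney)
Σw_i=1.0000  μᵀw=0.1450
σ²=wᵀΣw=λ₁·μ_p+λ₂ = 0.194480·0.145 + -0.010349 = 0.017851 ≈ 0.0179

0.1477
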